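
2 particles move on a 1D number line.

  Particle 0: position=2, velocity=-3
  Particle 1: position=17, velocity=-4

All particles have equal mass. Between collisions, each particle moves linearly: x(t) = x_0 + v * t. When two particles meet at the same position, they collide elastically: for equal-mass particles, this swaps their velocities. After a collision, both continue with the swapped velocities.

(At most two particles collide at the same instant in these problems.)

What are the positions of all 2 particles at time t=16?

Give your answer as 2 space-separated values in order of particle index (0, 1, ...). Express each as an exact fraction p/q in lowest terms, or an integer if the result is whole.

Collision at t=15: particles 0 and 1 swap velocities; positions: p0=-43 p1=-43; velocities now: v0=-4 v1=-3
Advance to t=16 (no further collisions before then); velocities: v0=-4 v1=-3; positions = -47 -46

Answer: -47 -46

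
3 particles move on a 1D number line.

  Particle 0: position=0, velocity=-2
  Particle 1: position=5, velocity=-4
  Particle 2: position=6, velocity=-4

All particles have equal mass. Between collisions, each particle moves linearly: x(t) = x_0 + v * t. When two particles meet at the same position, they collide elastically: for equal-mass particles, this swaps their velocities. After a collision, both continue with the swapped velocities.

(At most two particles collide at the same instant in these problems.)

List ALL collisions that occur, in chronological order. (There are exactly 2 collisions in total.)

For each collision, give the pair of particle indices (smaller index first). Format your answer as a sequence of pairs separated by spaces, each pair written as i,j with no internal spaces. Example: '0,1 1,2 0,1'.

Answer: 0,1 1,2

Derivation:
Collision at t=5/2: particles 0 and 1 swap velocities; positions: p0=-5 p1=-5 p2=-4; velocities now: v0=-4 v1=-2 v2=-4
Collision at t=3: particles 1 and 2 swap velocities; positions: p0=-7 p1=-6 p2=-6; velocities now: v0=-4 v1=-4 v2=-2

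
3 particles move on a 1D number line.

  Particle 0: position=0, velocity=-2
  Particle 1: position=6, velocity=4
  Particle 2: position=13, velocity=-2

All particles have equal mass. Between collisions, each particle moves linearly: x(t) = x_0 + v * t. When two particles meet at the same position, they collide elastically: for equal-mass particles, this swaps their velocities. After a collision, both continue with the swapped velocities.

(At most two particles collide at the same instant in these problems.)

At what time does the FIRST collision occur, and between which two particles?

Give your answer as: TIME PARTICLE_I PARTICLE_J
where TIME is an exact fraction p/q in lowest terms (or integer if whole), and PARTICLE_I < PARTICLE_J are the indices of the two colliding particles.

Answer: 7/6 1 2

Derivation:
Pair (0,1): pos 0,6 vel -2,4 -> not approaching (rel speed -6 <= 0)
Pair (1,2): pos 6,13 vel 4,-2 -> gap=7, closing at 6/unit, collide at t=7/6
Earliest collision: t=7/6 between 1 and 2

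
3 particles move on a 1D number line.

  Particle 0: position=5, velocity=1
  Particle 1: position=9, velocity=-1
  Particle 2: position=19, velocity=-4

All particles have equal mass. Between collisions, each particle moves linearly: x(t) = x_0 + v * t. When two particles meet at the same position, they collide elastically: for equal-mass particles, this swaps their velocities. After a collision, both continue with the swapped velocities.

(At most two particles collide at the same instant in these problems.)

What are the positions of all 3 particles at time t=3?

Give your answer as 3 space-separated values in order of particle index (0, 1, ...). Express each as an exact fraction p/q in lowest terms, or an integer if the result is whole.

Collision at t=2: particles 0 and 1 swap velocities; positions: p0=7 p1=7 p2=11; velocities now: v0=-1 v1=1 v2=-4
Collision at t=14/5: particles 1 and 2 swap velocities; positions: p0=31/5 p1=39/5 p2=39/5; velocities now: v0=-1 v1=-4 v2=1
Advance to t=3 (no further collisions before then); velocities: v0=-1 v1=-4 v2=1; positions = 6 7 8

Answer: 6 7 8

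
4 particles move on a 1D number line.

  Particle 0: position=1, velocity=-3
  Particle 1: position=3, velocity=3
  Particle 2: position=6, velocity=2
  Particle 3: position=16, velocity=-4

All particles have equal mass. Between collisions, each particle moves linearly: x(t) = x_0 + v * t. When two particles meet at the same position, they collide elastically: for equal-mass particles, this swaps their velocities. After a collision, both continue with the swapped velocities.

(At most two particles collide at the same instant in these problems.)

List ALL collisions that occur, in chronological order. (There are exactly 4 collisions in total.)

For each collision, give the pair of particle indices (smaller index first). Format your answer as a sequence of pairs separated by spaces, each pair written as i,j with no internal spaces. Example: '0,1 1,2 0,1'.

Answer: 2,3 1,2 2,3 0,1

Derivation:
Collision at t=5/3: particles 2 and 3 swap velocities; positions: p0=-4 p1=8 p2=28/3 p3=28/3; velocities now: v0=-3 v1=3 v2=-4 v3=2
Collision at t=13/7: particles 1 and 2 swap velocities; positions: p0=-32/7 p1=60/7 p2=60/7 p3=68/7; velocities now: v0=-3 v1=-4 v2=3 v3=2
Collision at t=3: particles 2 and 3 swap velocities; positions: p0=-8 p1=4 p2=12 p3=12; velocities now: v0=-3 v1=-4 v2=2 v3=3
Collision at t=15: particles 0 and 1 swap velocities; positions: p0=-44 p1=-44 p2=36 p3=48; velocities now: v0=-4 v1=-3 v2=2 v3=3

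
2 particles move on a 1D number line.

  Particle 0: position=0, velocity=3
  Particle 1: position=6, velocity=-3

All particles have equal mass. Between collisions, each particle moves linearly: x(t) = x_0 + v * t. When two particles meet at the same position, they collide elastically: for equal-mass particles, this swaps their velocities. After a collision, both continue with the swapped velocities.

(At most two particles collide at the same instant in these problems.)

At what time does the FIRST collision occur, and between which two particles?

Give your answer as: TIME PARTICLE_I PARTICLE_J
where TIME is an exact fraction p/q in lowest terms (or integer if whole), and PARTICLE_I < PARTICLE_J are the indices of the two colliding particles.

Pair (0,1): pos 0,6 vel 3,-3 -> gap=6, closing at 6/unit, collide at t=1
Earliest collision: t=1 between 0 and 1

Answer: 1 0 1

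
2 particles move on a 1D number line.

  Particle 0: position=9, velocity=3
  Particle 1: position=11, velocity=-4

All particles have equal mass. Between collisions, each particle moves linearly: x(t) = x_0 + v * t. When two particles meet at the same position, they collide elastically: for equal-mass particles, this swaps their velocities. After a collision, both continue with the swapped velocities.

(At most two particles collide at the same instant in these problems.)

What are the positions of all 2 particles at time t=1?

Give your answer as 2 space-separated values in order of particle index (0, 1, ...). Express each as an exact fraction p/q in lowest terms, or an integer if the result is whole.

Collision at t=2/7: particles 0 and 1 swap velocities; positions: p0=69/7 p1=69/7; velocities now: v0=-4 v1=3
Advance to t=1 (no further collisions before then); velocities: v0=-4 v1=3; positions = 7 12

Answer: 7 12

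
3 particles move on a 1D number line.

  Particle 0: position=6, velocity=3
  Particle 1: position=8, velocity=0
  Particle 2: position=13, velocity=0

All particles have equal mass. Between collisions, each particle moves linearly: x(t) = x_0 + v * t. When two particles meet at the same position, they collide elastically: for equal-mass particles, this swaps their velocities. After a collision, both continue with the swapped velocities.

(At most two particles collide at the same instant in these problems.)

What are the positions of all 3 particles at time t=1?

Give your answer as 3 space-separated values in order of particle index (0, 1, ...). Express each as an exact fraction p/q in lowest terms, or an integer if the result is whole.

Answer: 8 9 13

Derivation:
Collision at t=2/3: particles 0 and 1 swap velocities; positions: p0=8 p1=8 p2=13; velocities now: v0=0 v1=3 v2=0
Advance to t=1 (no further collisions before then); velocities: v0=0 v1=3 v2=0; positions = 8 9 13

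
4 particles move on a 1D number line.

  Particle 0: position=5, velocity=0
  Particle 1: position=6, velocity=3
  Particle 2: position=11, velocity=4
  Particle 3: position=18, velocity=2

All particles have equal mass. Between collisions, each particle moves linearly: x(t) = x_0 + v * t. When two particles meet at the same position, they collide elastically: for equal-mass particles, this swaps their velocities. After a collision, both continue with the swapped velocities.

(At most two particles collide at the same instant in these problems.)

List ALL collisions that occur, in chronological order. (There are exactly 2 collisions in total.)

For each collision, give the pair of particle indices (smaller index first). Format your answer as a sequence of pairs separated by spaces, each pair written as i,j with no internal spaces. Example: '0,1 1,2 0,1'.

Answer: 2,3 1,2

Derivation:
Collision at t=7/2: particles 2 and 3 swap velocities; positions: p0=5 p1=33/2 p2=25 p3=25; velocities now: v0=0 v1=3 v2=2 v3=4
Collision at t=12: particles 1 and 2 swap velocities; positions: p0=5 p1=42 p2=42 p3=59; velocities now: v0=0 v1=2 v2=3 v3=4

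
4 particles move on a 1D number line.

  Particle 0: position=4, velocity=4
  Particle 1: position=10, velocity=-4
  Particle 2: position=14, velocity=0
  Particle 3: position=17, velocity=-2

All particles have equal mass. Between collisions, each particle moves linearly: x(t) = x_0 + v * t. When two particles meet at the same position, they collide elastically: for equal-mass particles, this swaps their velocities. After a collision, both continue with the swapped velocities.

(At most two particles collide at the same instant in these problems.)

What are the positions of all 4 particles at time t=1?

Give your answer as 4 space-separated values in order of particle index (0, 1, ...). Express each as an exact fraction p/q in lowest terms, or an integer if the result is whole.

Answer: 6 8 14 15

Derivation:
Collision at t=3/4: particles 0 and 1 swap velocities; positions: p0=7 p1=7 p2=14 p3=31/2; velocities now: v0=-4 v1=4 v2=0 v3=-2
Advance to t=1 (no further collisions before then); velocities: v0=-4 v1=4 v2=0 v3=-2; positions = 6 8 14 15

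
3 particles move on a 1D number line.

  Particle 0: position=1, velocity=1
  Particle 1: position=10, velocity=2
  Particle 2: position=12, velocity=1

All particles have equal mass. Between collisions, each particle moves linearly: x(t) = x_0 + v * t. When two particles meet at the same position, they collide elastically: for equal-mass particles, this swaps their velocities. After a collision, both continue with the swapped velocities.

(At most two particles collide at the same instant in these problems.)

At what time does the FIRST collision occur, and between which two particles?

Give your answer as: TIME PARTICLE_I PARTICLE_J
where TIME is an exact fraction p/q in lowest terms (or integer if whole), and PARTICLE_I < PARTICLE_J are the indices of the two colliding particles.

Pair (0,1): pos 1,10 vel 1,2 -> not approaching (rel speed -1 <= 0)
Pair (1,2): pos 10,12 vel 2,1 -> gap=2, closing at 1/unit, collide at t=2
Earliest collision: t=2 between 1 and 2

Answer: 2 1 2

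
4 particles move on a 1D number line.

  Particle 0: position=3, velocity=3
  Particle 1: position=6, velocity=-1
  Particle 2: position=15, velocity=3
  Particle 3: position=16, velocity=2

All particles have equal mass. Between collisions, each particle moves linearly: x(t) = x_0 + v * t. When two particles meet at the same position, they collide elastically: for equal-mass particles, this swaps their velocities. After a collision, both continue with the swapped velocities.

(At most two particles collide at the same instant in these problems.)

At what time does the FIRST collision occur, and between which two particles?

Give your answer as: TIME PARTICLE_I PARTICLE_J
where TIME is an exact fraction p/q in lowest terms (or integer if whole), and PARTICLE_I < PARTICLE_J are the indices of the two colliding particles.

Pair (0,1): pos 3,6 vel 3,-1 -> gap=3, closing at 4/unit, collide at t=3/4
Pair (1,2): pos 6,15 vel -1,3 -> not approaching (rel speed -4 <= 0)
Pair (2,3): pos 15,16 vel 3,2 -> gap=1, closing at 1/unit, collide at t=1
Earliest collision: t=3/4 between 0 and 1

Answer: 3/4 0 1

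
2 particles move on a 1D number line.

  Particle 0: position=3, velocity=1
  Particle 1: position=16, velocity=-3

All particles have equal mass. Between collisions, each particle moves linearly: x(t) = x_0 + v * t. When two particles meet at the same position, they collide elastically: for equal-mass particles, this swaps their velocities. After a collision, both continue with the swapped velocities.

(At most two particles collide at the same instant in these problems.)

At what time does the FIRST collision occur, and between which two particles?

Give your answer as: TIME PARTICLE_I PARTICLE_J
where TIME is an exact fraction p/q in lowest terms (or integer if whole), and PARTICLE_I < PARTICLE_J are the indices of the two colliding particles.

Pair (0,1): pos 3,16 vel 1,-3 -> gap=13, closing at 4/unit, collide at t=13/4
Earliest collision: t=13/4 between 0 and 1

Answer: 13/4 0 1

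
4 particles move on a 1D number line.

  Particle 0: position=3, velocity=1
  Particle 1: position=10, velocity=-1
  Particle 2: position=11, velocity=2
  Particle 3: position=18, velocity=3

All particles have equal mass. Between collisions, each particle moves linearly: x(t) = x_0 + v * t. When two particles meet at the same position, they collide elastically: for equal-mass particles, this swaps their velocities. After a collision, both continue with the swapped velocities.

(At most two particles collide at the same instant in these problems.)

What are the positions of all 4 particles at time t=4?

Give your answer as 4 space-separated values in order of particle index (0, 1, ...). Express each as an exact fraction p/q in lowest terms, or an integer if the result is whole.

Collision at t=7/2: particles 0 and 1 swap velocities; positions: p0=13/2 p1=13/2 p2=18 p3=57/2; velocities now: v0=-1 v1=1 v2=2 v3=3
Advance to t=4 (no further collisions before then); velocities: v0=-1 v1=1 v2=2 v3=3; positions = 6 7 19 30

Answer: 6 7 19 30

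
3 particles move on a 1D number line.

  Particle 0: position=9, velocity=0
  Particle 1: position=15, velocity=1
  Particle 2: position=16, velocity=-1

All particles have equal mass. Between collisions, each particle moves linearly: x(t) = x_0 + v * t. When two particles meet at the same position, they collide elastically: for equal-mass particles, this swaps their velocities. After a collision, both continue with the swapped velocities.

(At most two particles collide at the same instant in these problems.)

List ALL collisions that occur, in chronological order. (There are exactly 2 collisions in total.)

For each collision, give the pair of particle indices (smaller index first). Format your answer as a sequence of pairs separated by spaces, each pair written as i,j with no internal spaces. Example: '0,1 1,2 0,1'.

Collision at t=1/2: particles 1 and 2 swap velocities; positions: p0=9 p1=31/2 p2=31/2; velocities now: v0=0 v1=-1 v2=1
Collision at t=7: particles 0 and 1 swap velocities; positions: p0=9 p1=9 p2=22; velocities now: v0=-1 v1=0 v2=1

Answer: 1,2 0,1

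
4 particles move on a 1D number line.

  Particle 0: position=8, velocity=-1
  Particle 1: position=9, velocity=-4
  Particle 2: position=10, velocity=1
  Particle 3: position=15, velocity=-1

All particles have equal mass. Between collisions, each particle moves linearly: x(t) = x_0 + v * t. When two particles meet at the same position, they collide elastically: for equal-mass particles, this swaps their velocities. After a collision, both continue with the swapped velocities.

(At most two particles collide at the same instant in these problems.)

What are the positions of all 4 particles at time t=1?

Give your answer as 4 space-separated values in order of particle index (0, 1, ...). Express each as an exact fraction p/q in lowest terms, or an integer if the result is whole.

Collision at t=1/3: particles 0 and 1 swap velocities; positions: p0=23/3 p1=23/3 p2=31/3 p3=44/3; velocities now: v0=-4 v1=-1 v2=1 v3=-1
Advance to t=1 (no further collisions before then); velocities: v0=-4 v1=-1 v2=1 v3=-1; positions = 5 7 11 14

Answer: 5 7 11 14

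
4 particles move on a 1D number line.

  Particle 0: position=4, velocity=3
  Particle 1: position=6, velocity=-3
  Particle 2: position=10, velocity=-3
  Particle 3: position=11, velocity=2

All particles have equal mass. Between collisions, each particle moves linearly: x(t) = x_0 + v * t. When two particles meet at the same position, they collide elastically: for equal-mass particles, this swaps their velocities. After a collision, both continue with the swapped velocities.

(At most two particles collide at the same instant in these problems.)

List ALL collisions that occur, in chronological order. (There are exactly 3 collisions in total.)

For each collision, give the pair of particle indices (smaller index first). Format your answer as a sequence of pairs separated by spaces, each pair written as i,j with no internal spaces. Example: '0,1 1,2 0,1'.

Answer: 0,1 1,2 2,3

Derivation:
Collision at t=1/3: particles 0 and 1 swap velocities; positions: p0=5 p1=5 p2=9 p3=35/3; velocities now: v0=-3 v1=3 v2=-3 v3=2
Collision at t=1: particles 1 and 2 swap velocities; positions: p0=3 p1=7 p2=7 p3=13; velocities now: v0=-3 v1=-3 v2=3 v3=2
Collision at t=7: particles 2 and 3 swap velocities; positions: p0=-15 p1=-11 p2=25 p3=25; velocities now: v0=-3 v1=-3 v2=2 v3=3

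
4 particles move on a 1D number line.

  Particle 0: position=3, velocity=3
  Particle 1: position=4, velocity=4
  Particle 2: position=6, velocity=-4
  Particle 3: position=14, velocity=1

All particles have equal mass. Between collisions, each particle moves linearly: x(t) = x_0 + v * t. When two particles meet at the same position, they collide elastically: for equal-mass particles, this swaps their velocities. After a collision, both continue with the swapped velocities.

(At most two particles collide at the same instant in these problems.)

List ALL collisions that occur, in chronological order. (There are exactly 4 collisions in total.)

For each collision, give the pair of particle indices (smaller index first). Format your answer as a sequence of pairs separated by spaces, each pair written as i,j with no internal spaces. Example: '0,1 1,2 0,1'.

Collision at t=1/4: particles 1 and 2 swap velocities; positions: p0=15/4 p1=5 p2=5 p3=57/4; velocities now: v0=3 v1=-4 v2=4 v3=1
Collision at t=3/7: particles 0 and 1 swap velocities; positions: p0=30/7 p1=30/7 p2=40/7 p3=101/7; velocities now: v0=-4 v1=3 v2=4 v3=1
Collision at t=10/3: particles 2 and 3 swap velocities; positions: p0=-22/3 p1=13 p2=52/3 p3=52/3; velocities now: v0=-4 v1=3 v2=1 v3=4
Collision at t=11/2: particles 1 and 2 swap velocities; positions: p0=-16 p1=39/2 p2=39/2 p3=26; velocities now: v0=-4 v1=1 v2=3 v3=4

Answer: 1,2 0,1 2,3 1,2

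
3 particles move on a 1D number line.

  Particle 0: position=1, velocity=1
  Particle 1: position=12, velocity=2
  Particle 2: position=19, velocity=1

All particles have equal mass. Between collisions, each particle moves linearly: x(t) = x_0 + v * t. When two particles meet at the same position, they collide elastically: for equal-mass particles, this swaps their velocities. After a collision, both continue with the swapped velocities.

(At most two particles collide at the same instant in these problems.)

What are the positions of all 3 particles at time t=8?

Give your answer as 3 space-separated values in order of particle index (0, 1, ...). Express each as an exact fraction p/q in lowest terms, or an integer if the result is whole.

Collision at t=7: particles 1 and 2 swap velocities; positions: p0=8 p1=26 p2=26; velocities now: v0=1 v1=1 v2=2
Advance to t=8 (no further collisions before then); velocities: v0=1 v1=1 v2=2; positions = 9 27 28

Answer: 9 27 28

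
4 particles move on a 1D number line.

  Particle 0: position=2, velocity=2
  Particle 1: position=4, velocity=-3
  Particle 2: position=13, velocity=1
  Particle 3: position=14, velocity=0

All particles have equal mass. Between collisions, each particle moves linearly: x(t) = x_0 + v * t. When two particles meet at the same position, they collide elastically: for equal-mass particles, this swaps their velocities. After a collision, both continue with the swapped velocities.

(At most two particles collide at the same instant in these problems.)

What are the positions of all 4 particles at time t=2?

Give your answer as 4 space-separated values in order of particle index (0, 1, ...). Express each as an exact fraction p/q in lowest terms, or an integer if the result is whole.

Collision at t=2/5: particles 0 and 1 swap velocities; positions: p0=14/5 p1=14/5 p2=67/5 p3=14; velocities now: v0=-3 v1=2 v2=1 v3=0
Collision at t=1: particles 2 and 3 swap velocities; positions: p0=1 p1=4 p2=14 p3=14; velocities now: v0=-3 v1=2 v2=0 v3=1
Advance to t=2 (no further collisions before then); velocities: v0=-3 v1=2 v2=0 v3=1; positions = -2 6 14 15

Answer: -2 6 14 15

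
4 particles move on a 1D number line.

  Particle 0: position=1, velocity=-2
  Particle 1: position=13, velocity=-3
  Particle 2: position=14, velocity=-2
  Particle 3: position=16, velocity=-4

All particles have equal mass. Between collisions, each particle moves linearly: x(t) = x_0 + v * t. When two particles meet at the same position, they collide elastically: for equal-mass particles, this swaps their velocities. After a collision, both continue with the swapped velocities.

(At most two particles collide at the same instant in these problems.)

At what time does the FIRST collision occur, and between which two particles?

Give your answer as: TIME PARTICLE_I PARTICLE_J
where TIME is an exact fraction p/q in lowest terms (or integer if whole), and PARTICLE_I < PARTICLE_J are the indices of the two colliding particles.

Answer: 1 2 3

Derivation:
Pair (0,1): pos 1,13 vel -2,-3 -> gap=12, closing at 1/unit, collide at t=12
Pair (1,2): pos 13,14 vel -3,-2 -> not approaching (rel speed -1 <= 0)
Pair (2,3): pos 14,16 vel -2,-4 -> gap=2, closing at 2/unit, collide at t=1
Earliest collision: t=1 between 2 and 3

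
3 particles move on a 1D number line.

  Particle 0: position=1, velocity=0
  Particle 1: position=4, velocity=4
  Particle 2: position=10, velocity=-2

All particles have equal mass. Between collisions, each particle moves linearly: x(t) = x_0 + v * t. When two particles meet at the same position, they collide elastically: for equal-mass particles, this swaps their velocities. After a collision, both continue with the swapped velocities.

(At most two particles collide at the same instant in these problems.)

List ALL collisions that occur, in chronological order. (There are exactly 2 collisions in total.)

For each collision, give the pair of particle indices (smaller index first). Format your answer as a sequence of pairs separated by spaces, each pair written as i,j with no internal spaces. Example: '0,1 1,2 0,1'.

Answer: 1,2 0,1

Derivation:
Collision at t=1: particles 1 and 2 swap velocities; positions: p0=1 p1=8 p2=8; velocities now: v0=0 v1=-2 v2=4
Collision at t=9/2: particles 0 and 1 swap velocities; positions: p0=1 p1=1 p2=22; velocities now: v0=-2 v1=0 v2=4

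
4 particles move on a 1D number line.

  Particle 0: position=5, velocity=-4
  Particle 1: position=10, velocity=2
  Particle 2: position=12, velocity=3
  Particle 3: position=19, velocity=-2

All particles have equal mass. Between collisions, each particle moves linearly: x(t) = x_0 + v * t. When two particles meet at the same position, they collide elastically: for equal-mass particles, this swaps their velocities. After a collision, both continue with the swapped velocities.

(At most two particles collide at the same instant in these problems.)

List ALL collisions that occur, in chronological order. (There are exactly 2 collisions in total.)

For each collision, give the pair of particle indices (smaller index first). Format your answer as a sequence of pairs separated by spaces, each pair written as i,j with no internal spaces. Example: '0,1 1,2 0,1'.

Collision at t=7/5: particles 2 and 3 swap velocities; positions: p0=-3/5 p1=64/5 p2=81/5 p3=81/5; velocities now: v0=-4 v1=2 v2=-2 v3=3
Collision at t=9/4: particles 1 and 2 swap velocities; positions: p0=-4 p1=29/2 p2=29/2 p3=75/4; velocities now: v0=-4 v1=-2 v2=2 v3=3

Answer: 2,3 1,2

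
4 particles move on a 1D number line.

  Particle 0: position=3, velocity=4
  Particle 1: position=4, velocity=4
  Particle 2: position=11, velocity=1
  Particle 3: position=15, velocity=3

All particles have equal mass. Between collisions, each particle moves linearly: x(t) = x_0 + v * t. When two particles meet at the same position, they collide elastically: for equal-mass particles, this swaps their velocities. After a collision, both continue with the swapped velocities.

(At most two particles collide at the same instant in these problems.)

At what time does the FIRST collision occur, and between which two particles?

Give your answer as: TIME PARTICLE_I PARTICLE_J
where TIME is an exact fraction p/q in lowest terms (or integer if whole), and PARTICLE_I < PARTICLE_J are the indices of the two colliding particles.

Pair (0,1): pos 3,4 vel 4,4 -> not approaching (rel speed 0 <= 0)
Pair (1,2): pos 4,11 vel 4,1 -> gap=7, closing at 3/unit, collide at t=7/3
Pair (2,3): pos 11,15 vel 1,3 -> not approaching (rel speed -2 <= 0)
Earliest collision: t=7/3 between 1 and 2

Answer: 7/3 1 2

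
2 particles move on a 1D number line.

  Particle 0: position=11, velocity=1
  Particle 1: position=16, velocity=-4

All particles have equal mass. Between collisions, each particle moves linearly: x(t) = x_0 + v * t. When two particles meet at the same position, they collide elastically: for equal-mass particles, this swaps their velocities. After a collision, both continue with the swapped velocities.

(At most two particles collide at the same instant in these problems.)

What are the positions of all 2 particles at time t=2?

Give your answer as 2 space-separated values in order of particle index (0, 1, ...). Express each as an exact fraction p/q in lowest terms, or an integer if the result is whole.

Answer: 8 13

Derivation:
Collision at t=1: particles 0 and 1 swap velocities; positions: p0=12 p1=12; velocities now: v0=-4 v1=1
Advance to t=2 (no further collisions before then); velocities: v0=-4 v1=1; positions = 8 13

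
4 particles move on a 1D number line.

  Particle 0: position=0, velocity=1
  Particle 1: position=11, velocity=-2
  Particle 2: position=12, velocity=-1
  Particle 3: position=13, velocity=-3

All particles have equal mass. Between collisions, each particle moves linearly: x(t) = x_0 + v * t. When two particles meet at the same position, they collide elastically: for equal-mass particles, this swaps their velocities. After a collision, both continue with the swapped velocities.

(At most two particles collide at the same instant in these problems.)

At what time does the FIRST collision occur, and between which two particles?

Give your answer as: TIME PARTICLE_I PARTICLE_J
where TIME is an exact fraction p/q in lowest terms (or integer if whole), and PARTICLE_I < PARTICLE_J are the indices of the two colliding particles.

Answer: 1/2 2 3

Derivation:
Pair (0,1): pos 0,11 vel 1,-2 -> gap=11, closing at 3/unit, collide at t=11/3
Pair (1,2): pos 11,12 vel -2,-1 -> not approaching (rel speed -1 <= 0)
Pair (2,3): pos 12,13 vel -1,-3 -> gap=1, closing at 2/unit, collide at t=1/2
Earliest collision: t=1/2 between 2 and 3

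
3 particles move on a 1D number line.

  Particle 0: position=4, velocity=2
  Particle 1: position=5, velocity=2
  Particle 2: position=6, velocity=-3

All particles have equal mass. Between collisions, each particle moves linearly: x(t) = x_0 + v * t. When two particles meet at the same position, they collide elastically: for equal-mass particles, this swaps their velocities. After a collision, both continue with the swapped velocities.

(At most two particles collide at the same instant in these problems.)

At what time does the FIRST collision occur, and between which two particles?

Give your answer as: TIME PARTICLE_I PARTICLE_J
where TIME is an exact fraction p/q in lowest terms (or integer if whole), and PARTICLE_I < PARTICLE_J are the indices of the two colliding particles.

Pair (0,1): pos 4,5 vel 2,2 -> not approaching (rel speed 0 <= 0)
Pair (1,2): pos 5,6 vel 2,-3 -> gap=1, closing at 5/unit, collide at t=1/5
Earliest collision: t=1/5 between 1 and 2

Answer: 1/5 1 2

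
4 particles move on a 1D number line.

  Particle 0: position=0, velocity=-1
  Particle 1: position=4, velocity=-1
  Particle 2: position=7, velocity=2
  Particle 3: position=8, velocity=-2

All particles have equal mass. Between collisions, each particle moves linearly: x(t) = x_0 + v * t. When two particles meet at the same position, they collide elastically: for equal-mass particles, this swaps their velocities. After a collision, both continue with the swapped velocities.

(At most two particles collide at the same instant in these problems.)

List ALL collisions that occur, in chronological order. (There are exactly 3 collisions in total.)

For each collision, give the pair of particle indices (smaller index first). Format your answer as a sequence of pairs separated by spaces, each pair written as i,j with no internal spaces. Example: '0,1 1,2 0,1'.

Collision at t=1/4: particles 2 and 3 swap velocities; positions: p0=-1/4 p1=15/4 p2=15/2 p3=15/2; velocities now: v0=-1 v1=-1 v2=-2 v3=2
Collision at t=4: particles 1 and 2 swap velocities; positions: p0=-4 p1=0 p2=0 p3=15; velocities now: v0=-1 v1=-2 v2=-1 v3=2
Collision at t=8: particles 0 and 1 swap velocities; positions: p0=-8 p1=-8 p2=-4 p3=23; velocities now: v0=-2 v1=-1 v2=-1 v3=2

Answer: 2,3 1,2 0,1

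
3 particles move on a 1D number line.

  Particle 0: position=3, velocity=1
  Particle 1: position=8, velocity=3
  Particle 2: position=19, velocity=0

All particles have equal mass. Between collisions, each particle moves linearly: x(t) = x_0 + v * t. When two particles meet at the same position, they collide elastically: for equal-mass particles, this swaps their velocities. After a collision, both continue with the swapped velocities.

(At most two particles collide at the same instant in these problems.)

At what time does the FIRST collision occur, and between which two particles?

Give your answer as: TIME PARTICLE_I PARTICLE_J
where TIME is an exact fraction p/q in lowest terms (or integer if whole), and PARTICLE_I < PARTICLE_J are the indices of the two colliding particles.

Pair (0,1): pos 3,8 vel 1,3 -> not approaching (rel speed -2 <= 0)
Pair (1,2): pos 8,19 vel 3,0 -> gap=11, closing at 3/unit, collide at t=11/3
Earliest collision: t=11/3 between 1 and 2

Answer: 11/3 1 2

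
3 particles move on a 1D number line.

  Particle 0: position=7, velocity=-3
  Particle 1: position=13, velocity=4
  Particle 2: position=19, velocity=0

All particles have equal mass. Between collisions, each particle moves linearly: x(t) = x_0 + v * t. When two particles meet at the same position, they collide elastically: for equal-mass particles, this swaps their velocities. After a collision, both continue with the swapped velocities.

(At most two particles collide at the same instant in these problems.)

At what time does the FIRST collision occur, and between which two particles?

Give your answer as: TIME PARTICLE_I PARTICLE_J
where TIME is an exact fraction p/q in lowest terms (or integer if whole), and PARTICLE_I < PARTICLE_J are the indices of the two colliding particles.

Pair (0,1): pos 7,13 vel -3,4 -> not approaching (rel speed -7 <= 0)
Pair (1,2): pos 13,19 vel 4,0 -> gap=6, closing at 4/unit, collide at t=3/2
Earliest collision: t=3/2 between 1 and 2

Answer: 3/2 1 2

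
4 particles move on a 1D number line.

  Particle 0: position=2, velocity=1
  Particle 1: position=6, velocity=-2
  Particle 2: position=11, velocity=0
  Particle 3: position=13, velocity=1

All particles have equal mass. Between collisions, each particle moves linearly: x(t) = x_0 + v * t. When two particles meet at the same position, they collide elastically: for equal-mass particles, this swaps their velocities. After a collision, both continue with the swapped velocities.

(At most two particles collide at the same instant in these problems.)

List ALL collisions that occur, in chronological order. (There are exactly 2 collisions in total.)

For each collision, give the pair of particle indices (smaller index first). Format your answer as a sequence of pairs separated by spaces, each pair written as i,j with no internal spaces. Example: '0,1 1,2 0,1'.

Answer: 0,1 1,2

Derivation:
Collision at t=4/3: particles 0 and 1 swap velocities; positions: p0=10/3 p1=10/3 p2=11 p3=43/3; velocities now: v0=-2 v1=1 v2=0 v3=1
Collision at t=9: particles 1 and 2 swap velocities; positions: p0=-12 p1=11 p2=11 p3=22; velocities now: v0=-2 v1=0 v2=1 v3=1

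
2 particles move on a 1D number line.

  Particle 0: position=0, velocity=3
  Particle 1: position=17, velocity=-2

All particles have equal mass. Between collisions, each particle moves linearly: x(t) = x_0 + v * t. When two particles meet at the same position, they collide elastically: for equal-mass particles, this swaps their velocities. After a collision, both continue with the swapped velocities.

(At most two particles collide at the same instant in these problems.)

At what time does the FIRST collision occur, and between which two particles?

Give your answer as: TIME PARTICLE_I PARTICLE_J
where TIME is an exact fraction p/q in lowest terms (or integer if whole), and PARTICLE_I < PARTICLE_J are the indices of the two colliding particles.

Answer: 17/5 0 1

Derivation:
Pair (0,1): pos 0,17 vel 3,-2 -> gap=17, closing at 5/unit, collide at t=17/5
Earliest collision: t=17/5 between 0 and 1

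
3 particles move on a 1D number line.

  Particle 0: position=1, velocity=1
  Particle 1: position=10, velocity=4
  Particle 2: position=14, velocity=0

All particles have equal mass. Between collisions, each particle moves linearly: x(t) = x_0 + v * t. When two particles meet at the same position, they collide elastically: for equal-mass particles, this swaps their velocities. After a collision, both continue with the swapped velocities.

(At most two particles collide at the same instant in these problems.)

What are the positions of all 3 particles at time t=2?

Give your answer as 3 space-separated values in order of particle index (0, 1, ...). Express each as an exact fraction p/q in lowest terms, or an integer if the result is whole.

Collision at t=1: particles 1 and 2 swap velocities; positions: p0=2 p1=14 p2=14; velocities now: v0=1 v1=0 v2=4
Advance to t=2 (no further collisions before then); velocities: v0=1 v1=0 v2=4; positions = 3 14 18

Answer: 3 14 18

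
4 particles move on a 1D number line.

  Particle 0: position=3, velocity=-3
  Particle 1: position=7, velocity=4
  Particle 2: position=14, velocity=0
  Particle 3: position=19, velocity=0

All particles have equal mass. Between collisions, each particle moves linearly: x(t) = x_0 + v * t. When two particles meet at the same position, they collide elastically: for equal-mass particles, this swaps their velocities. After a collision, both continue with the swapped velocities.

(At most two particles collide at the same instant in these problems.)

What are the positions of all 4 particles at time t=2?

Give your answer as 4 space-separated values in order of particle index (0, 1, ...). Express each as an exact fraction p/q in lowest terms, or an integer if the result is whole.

Collision at t=7/4: particles 1 and 2 swap velocities; positions: p0=-9/4 p1=14 p2=14 p3=19; velocities now: v0=-3 v1=0 v2=4 v3=0
Advance to t=2 (no further collisions before then); velocities: v0=-3 v1=0 v2=4 v3=0; positions = -3 14 15 19

Answer: -3 14 15 19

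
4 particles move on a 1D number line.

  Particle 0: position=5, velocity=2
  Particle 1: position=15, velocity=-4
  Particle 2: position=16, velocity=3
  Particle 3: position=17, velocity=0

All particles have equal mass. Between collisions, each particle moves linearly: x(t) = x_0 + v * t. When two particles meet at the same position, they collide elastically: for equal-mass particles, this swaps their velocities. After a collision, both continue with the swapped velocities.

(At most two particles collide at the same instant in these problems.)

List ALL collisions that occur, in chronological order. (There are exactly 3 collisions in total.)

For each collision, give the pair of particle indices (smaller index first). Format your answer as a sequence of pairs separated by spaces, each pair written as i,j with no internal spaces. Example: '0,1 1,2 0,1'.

Collision at t=1/3: particles 2 and 3 swap velocities; positions: p0=17/3 p1=41/3 p2=17 p3=17; velocities now: v0=2 v1=-4 v2=0 v3=3
Collision at t=5/3: particles 0 and 1 swap velocities; positions: p0=25/3 p1=25/3 p2=17 p3=21; velocities now: v0=-4 v1=2 v2=0 v3=3
Collision at t=6: particles 1 and 2 swap velocities; positions: p0=-9 p1=17 p2=17 p3=34; velocities now: v0=-4 v1=0 v2=2 v3=3

Answer: 2,3 0,1 1,2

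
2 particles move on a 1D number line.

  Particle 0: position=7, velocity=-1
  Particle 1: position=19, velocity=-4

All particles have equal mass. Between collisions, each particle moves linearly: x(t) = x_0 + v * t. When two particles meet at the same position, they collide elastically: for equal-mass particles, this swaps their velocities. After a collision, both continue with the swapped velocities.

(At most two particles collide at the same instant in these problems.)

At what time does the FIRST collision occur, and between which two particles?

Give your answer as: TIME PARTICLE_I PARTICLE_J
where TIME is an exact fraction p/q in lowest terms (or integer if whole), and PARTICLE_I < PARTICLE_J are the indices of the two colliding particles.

Pair (0,1): pos 7,19 vel -1,-4 -> gap=12, closing at 3/unit, collide at t=4
Earliest collision: t=4 between 0 and 1

Answer: 4 0 1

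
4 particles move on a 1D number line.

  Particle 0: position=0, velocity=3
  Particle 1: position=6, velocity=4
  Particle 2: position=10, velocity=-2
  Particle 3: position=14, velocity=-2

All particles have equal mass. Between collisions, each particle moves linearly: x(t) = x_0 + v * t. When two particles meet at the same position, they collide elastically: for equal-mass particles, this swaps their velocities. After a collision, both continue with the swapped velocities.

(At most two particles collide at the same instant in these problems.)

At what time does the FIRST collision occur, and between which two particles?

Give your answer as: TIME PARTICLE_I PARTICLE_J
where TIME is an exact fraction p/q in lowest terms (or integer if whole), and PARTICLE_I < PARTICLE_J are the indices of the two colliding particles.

Answer: 2/3 1 2

Derivation:
Pair (0,1): pos 0,6 vel 3,4 -> not approaching (rel speed -1 <= 0)
Pair (1,2): pos 6,10 vel 4,-2 -> gap=4, closing at 6/unit, collide at t=2/3
Pair (2,3): pos 10,14 vel -2,-2 -> not approaching (rel speed 0 <= 0)
Earliest collision: t=2/3 between 1 and 2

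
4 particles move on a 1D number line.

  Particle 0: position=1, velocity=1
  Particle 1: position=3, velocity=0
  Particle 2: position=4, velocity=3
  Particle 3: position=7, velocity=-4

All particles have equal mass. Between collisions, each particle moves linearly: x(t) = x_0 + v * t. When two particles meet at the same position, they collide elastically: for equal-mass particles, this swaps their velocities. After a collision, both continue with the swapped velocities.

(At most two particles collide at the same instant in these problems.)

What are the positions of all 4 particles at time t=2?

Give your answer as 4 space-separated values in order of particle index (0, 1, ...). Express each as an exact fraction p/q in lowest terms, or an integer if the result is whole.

Answer: -1 3 3 10

Derivation:
Collision at t=3/7: particles 2 and 3 swap velocities; positions: p0=10/7 p1=3 p2=37/7 p3=37/7; velocities now: v0=1 v1=0 v2=-4 v3=3
Collision at t=1: particles 1 and 2 swap velocities; positions: p0=2 p1=3 p2=3 p3=7; velocities now: v0=1 v1=-4 v2=0 v3=3
Collision at t=6/5: particles 0 and 1 swap velocities; positions: p0=11/5 p1=11/5 p2=3 p3=38/5; velocities now: v0=-4 v1=1 v2=0 v3=3
Collision at t=2: particles 1 and 2 swap velocities; positions: p0=-1 p1=3 p2=3 p3=10; velocities now: v0=-4 v1=0 v2=1 v3=3
Advance to t=2 (no further collisions before then); velocities: v0=-4 v1=0 v2=1 v3=3; positions = -1 3 3 10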